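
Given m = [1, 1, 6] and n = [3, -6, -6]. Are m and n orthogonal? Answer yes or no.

no

m · n = 1·3 + 1·(-6) + 6·(-6) = 3 - 6 - 36 = -39
Nonzero, so the vectors are not orthogonal.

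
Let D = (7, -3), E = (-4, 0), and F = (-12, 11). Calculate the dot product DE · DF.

251

DE = E − D = (-11, 3)
DF = F − D = (-19, 14)
DE · DF = (-11)·(-19) + 3·14 = 209 + 42 = 251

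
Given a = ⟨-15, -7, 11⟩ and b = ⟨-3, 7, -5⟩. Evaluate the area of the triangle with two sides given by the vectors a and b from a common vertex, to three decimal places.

85.592

i: (-7)·(-5) - 11·7 = 35 - 77 = -42
j: 11·(-3) - (-15)·(-5) = -33 - 75 = -108
k: (-15)·7 - (-7)·(-3) = -105 - 21 = -126
a × b = (-42, -108, -126)
|a × b| = √((-42)² + (-108)² + (-126)²) = √29304 ≈ 171.1841
area = ½ · 171.1841 ≈ 85.592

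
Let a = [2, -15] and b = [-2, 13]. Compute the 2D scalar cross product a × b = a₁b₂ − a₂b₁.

2·13 - (-15)·(-2) = 26 - 30 = -4

-4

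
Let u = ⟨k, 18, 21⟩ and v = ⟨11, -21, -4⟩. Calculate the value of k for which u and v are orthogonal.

42

u · v = k·11 + 18·(-21) + 21·(-4) = -462 + 11k
Set equal to 0: 11k = 462, so k = 42.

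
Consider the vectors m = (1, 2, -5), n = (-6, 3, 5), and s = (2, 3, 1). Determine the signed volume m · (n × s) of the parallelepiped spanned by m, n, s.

140

n × s:
i: 3·1 - 5·3 = 3 - 15 = -12
j: 5·2 - (-6)·1 = 10 - (-6) = 16
k: (-6)·3 - 3·2 = -18 - 6 = -24
n × s = (-12, 16, -24)
m · (n × s) = 1·(-12) + 2·16 + (-5)·(-24) = -12 + 32 + 120 = 140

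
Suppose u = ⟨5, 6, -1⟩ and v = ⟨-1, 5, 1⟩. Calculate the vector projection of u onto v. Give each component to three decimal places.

u · v = 5·(-1) + 6·5 + (-1)·1 = -5 + 30 - 1 = 24
|v|² = 1 + 25 + 1 = 27
proj_v u = (24/27) · (-1, 5, 1) ≈ (-0.889, 4.444, 0.889)

(-0.889, 4.444, 0.889)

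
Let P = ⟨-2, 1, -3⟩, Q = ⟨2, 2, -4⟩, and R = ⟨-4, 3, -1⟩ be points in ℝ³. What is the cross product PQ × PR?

(4, -6, 10)

PQ = (4, 1, -1)
PR = (-2, 2, 2)
i: 1·2 - (-1)·2 = 2 - (-2) = 4
j: (-1)·(-2) - 4·2 = 2 - 8 = -6
k: 4·2 - 1·(-2) = 8 - (-2) = 10
PQ × PR = (4, -6, 10)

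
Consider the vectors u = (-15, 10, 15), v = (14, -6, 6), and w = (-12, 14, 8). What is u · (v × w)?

v × w:
i: (-6)·8 - 6·14 = -48 - 84 = -132
j: 6·(-12) - 14·8 = -72 - 112 = -184
k: 14·14 - (-6)·(-12) = 196 - 72 = 124
v × w = (-132, -184, 124)
u · (v × w) = (-15)·(-132) + 10·(-184) + 15·124 = 1980 - 1840 + 1860 = 2000

2000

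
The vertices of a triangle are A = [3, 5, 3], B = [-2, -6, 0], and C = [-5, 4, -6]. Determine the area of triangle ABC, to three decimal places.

AB = (-5, -11, -3),  AC = (-8, -1, -9)
i: (-11)·(-9) - (-3)·(-1) = 99 - 3 = 96
j: (-3)·(-8) - (-5)·(-9) = 24 - 45 = -21
k: (-5)·(-1) - (-11)·(-8) = 5 - 88 = -83
AB × AC = (96, -21, -83)
|AB × AC| = √16546 ≈ 128.6313
area = ½ · 128.6313 ≈ 64.316

64.316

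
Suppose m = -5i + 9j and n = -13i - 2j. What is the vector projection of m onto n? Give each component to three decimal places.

m · n = (-5)·(-13) + 9·(-2) = 65 - 18 = 47
|n|² = 169 + 4 = 173
proj_n m = (47/173) · (-13, -2) ≈ (-3.532, -0.543)

(-3.532, -0.543)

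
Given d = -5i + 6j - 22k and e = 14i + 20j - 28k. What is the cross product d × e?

(272, -448, -184)

i: 6·(-28) - (-22)·20 = -168 - (-440) = 272
j: (-22)·14 - (-5)·(-28) = -308 - 140 = -448
k: (-5)·20 - 6·14 = -100 - 84 = -184
d × e = (272, -448, -184)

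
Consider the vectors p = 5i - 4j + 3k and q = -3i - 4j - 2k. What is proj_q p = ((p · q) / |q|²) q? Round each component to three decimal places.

p · q = 5·(-3) + (-4)·(-4) + 3·(-2) = -15 + 16 - 6 = -5
|q|² = 9 + 16 + 4 = 29
proj_q p = (-5/29) · (-3, -4, -2) ≈ (0.517, 0.690, 0.345)

(0.517, 0.690, 0.345)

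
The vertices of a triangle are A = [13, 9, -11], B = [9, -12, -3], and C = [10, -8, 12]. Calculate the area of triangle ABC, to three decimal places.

AB = (-4, -21, 8),  AC = (-3, -17, 23)
i: (-21)·23 - 8·(-17) = -483 - (-136) = -347
j: 8·(-3) - (-4)·23 = -24 - (-92) = 68
k: (-4)·(-17) - (-21)·(-3) = 68 - 63 = 5
AB × AC = (-347, 68, 5)
|AB × AC| = √125058 ≈ 353.6354
area = ½ · 353.6354 ≈ 176.818

176.818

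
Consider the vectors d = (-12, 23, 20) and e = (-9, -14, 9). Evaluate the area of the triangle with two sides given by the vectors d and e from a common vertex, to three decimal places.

309.426

i: 23·9 - 20·(-14) = 207 - (-280) = 487
j: 20·(-9) - (-12)·9 = -180 - (-108) = -72
k: (-12)·(-14) - 23·(-9) = 168 - (-207) = 375
d × e = (487, -72, 375)
|d × e| = √(487² + (-72)² + 375²) = √382978 ≈ 618.8522
area = ½ · 618.8522 ≈ 309.426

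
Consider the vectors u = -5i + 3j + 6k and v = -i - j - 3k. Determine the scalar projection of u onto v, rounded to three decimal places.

-4.824

u · v = (-5)·(-1) + 3·(-1) + 6·(-3) = 5 - 3 - 18 = -16
|v| = √(1 + 1 + 9) = √11 ≈ 3.3166
comp_v u = -16 / √11 ≈ -4.824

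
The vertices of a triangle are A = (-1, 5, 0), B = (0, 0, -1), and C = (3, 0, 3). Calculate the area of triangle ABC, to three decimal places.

12.981

AB = (1, -5, -1),  AC = (4, -5, 3)
i: (-5)·3 - (-1)·(-5) = -15 - 5 = -20
j: (-1)·4 - 1·3 = -4 - 3 = -7
k: 1·(-5) - (-5)·4 = -5 - (-20) = 15
AB × AC = (-20, -7, 15)
|AB × AC| = √674 ≈ 25.9615
area = ½ · 25.9615 ≈ 12.981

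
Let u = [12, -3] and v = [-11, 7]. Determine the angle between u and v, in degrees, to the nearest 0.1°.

161.6

u · v = 12·(-11) + (-3)·7 = -132 - 21 = -153
|u|² = 144 + 9 = 153,  |u| = √153 ≈ 12.369317
|v|² = 121 + 49 = 170,  |v| = √170 ≈ 13.038405
cos θ = -153 / (12.369317 · 13.038405) ≈ -0.94868
θ = arccos(-0.94868) ≈ 161.6°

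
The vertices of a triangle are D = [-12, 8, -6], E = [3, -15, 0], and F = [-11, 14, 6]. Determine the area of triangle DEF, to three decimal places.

187.343

DE = (15, -23, 6),  DF = (1, 6, 12)
i: (-23)·12 - 6·6 = -276 - 36 = -312
j: 6·1 - 15·12 = 6 - 180 = -174
k: 15·6 - (-23)·1 = 90 - (-23) = 113
DE × DF = (-312, -174, 113)
|DE × DF| = √140389 ≈ 374.6852
area = ½ · 374.6852 ≈ 187.343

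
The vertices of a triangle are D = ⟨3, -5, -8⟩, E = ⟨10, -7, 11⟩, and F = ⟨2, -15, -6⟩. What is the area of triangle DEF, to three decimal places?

101.080

DE = (7, -2, 19),  DF = (-1, -10, 2)
i: (-2)·2 - 19·(-10) = -4 - (-190) = 186
j: 19·(-1) - 7·2 = -19 - 14 = -33
k: 7·(-10) - (-2)·(-1) = -70 - 2 = -72
DE × DF = (186, -33, -72)
|DE × DF| = √40869 ≈ 202.1608
area = ½ · 202.1608 ≈ 101.080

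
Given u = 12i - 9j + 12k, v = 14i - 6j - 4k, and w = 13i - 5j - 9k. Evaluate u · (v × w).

-162

v × w:
i: (-6)·(-9) - (-4)·(-5) = 54 - 20 = 34
j: (-4)·13 - 14·(-9) = -52 - (-126) = 74
k: 14·(-5) - (-6)·13 = -70 - (-78) = 8
v × w = (34, 74, 8)
u · (v × w) = 12·34 + (-9)·74 + 12·8 = 408 - 666 + 96 = -162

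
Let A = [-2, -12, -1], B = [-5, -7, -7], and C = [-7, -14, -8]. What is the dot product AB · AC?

47

AB = B − A = (-3, 5, -6)
AC = C − A = (-5, -2, -7)
AB · AC = (-3)·(-5) + 5·(-2) + (-6)·(-7) = 15 - 10 + 42 = 47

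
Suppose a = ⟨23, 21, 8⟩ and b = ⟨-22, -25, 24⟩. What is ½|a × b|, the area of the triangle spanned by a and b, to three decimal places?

509.502

i: 21·24 - 8·(-25) = 504 - (-200) = 704
j: 8·(-22) - 23·24 = -176 - 552 = -728
k: 23·(-25) - 21·(-22) = -575 - (-462) = -113
a × b = (704, -728, -113)
|a × b| = √(704² + (-728)² + (-113)²) = √1038369 ≈ 1019.0039
area = ½ · 1019.0039 ≈ 509.502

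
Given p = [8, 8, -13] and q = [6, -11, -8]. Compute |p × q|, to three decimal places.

i: 8·(-8) - (-13)·(-11) = -64 - 143 = -207
j: (-13)·6 - 8·(-8) = -78 - (-64) = -14
k: 8·(-11) - 8·6 = -88 - 48 = -136
p × q = (-207, -14, -136)
|p × q| = √((-207)² + (-14)² + (-136)²) = √61541 ≈ 248.0746

248.075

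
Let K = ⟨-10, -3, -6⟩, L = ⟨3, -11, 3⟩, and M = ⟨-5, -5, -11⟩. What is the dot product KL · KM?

36

KL = L − K = (13, -8, 9)
KM = M − K = (5, -2, -5)
KL · KM = 13·5 + (-8)·(-2) + 9·(-5) = 65 + 16 - 45 = 36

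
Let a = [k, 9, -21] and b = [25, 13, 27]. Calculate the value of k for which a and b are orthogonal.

a · b = k·25 + 9·13 + (-21)·27 = -450 + 25k
Set equal to 0: 25k = 450, so k = 18.

18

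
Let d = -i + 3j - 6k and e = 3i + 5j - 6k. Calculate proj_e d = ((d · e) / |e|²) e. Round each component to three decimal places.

(2.057, 3.429, -4.114)

d · e = (-1)·3 + 3·5 + (-6)·(-6) = -3 + 15 + 36 = 48
|e|² = 9 + 25 + 36 = 70
proj_e d = (48/70) · (3, 5, -6) ≈ (2.057, 3.429, -4.114)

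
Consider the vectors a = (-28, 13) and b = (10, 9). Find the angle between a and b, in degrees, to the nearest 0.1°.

113.1

a · b = (-28)·10 + 13·9 = -280 + 117 = -163
|a|² = 784 + 169 = 953,  |a| = √953 ≈ 30.870698
|b|² = 100 + 81 = 181,  |b| = √181 ≈ 13.453624
cos θ = -163 / (30.870698 · 13.453624) ≈ -0.39247
θ = arccos(-0.39247) ≈ 113.1°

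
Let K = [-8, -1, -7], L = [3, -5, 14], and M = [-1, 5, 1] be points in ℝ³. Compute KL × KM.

(-158, 59, 94)

KL = (11, -4, 21)
KM = (7, 6, 8)
i: (-4)·8 - 21·6 = -32 - 126 = -158
j: 21·7 - 11·8 = 147 - 88 = 59
k: 11·6 - (-4)·7 = 66 - (-28) = 94
KL × KM = (-158, 59, 94)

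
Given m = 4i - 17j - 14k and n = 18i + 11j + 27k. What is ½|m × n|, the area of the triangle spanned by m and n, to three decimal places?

293.737

i: (-17)·27 - (-14)·11 = -459 - (-154) = -305
j: (-14)·18 - 4·27 = -252 - 108 = -360
k: 4·11 - (-17)·18 = 44 - (-306) = 350
m × n = (-305, -360, 350)
|m × n| = √((-305)² + (-360)² + 350²) = √345125 ≈ 587.4734
area = ½ · 587.4734 ≈ 293.737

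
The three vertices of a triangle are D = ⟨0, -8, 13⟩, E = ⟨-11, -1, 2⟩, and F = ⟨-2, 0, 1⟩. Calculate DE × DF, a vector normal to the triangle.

DE = (-11, 7, -11)
DF = (-2, 8, -12)
i: 7·(-12) - (-11)·8 = -84 - (-88) = 4
j: (-11)·(-2) - (-11)·(-12) = 22 - 132 = -110
k: (-11)·8 - 7·(-2) = -88 - (-14) = -74
DE × DF = (4, -110, -74)

(4, -110, -74)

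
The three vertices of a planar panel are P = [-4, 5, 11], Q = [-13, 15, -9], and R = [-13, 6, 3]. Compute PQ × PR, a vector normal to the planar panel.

(-60, 108, 81)

PQ = (-9, 10, -20)
PR = (-9, 1, -8)
i: 10·(-8) - (-20)·1 = -80 - (-20) = -60
j: (-20)·(-9) - (-9)·(-8) = 180 - 72 = 108
k: (-9)·1 - 10·(-9) = -9 - (-90) = 81
PQ × PR = (-60, 108, 81)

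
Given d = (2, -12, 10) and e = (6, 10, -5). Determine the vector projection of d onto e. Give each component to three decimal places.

d · e = 2·6 + (-12)·10 + 10·(-5) = 12 - 120 - 50 = -158
|e|² = 36 + 100 + 25 = 161
proj_e d = (-158/161) · (6, 10, -5) ≈ (-5.888, -9.814, 4.907)

(-5.888, -9.814, 4.907)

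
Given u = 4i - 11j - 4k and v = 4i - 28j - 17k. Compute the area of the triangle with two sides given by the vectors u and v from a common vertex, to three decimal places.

i: (-11)·(-17) - (-4)·(-28) = 187 - 112 = 75
j: (-4)·4 - 4·(-17) = -16 - (-68) = 52
k: 4·(-28) - (-11)·4 = -112 - (-44) = -68
u × v = (75, 52, -68)
|u × v| = √(75² + 52² + (-68)²) = √12953 ≈ 113.8112
area = ½ · 113.8112 ≈ 56.906

56.906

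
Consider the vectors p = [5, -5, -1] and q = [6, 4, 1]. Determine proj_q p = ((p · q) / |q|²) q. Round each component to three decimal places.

p · q = 5·6 + (-5)·4 + (-1)·1 = 30 - 20 - 1 = 9
|q|² = 36 + 16 + 1 = 53
proj_q p = (9/53) · (6, 4, 1) ≈ (1.019, 0.679, 0.170)

(1.019, 0.679, 0.170)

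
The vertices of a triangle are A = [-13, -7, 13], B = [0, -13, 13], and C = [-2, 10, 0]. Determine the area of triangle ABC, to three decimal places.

171.037

AB = (13, -6, 0),  AC = (11, 17, -13)
i: (-6)·(-13) - 0·17 = 78 - 0 = 78
j: 0·11 - 13·(-13) = 0 - (-169) = 169
k: 13·17 - (-6)·11 = 221 - (-66) = 287
AB × AC = (78, 169, 287)
|AB × AC| = √117014 ≈ 342.0731
area = ½ · 342.0731 ≈ 171.037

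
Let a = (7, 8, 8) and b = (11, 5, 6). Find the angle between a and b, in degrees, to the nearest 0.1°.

a · b = 7·11 + 8·5 + 8·6 = 77 + 40 + 48 = 165
|a|² = 49 + 64 + 64 = 177,  |a| = √177 ≈ 13.304135
|b|² = 121 + 25 + 36 = 182,  |b| = √182 ≈ 13.490738
cos θ = 165 / (13.304135 · 13.490738) ≈ 0.91931
θ = arccos(0.91931) ≈ 23.2°

23.2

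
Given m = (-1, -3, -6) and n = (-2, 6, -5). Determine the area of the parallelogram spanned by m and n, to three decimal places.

i: (-3)·(-5) - (-6)·6 = 15 - (-36) = 51
j: (-6)·(-2) - (-1)·(-5) = 12 - 5 = 7
k: (-1)·6 - (-3)·(-2) = -6 - 6 = -12
m × n = (51, 7, -12)
|m × n| = √(51² + 7² + (-12)²) = √2794 ≈ 52.8583

52.858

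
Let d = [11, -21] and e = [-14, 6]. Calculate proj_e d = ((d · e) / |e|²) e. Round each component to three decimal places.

(16.897, -7.241)

d · e = 11·(-14) + (-21)·6 = -154 - 126 = -280
|e|² = 196 + 36 = 232
proj_e d = (-280/232) · (-14, 6) ≈ (16.897, -7.241)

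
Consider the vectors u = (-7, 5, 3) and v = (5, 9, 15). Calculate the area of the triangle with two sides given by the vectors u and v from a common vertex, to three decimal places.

78.179

i: 5·15 - 3·9 = 75 - 27 = 48
j: 3·5 - (-7)·15 = 15 - (-105) = 120
k: (-7)·9 - 5·5 = -63 - 25 = -88
u × v = (48, 120, -88)
|u × v| = √(48² + 120² + (-88)²) = √24448 ≈ 156.3586
area = ½ · 156.3586 ≈ 78.179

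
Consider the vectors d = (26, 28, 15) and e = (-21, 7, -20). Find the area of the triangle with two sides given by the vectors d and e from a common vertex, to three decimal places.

i: 28·(-20) - 15·7 = -560 - 105 = -665
j: 15·(-21) - 26·(-20) = -315 - (-520) = 205
k: 26·7 - 28·(-21) = 182 - (-588) = 770
d × e = (-665, 205, 770)
|d × e| = √((-665)² + 205² + 770²) = √1077150 ≈ 1037.8584
area = ½ · 1037.8584 ≈ 518.929

518.929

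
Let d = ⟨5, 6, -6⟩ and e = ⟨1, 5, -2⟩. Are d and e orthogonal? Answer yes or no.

d · e = 5·1 + 6·5 + (-6)·(-2) = 5 + 30 + 12 = 47
Nonzero, so the vectors are not orthogonal.

no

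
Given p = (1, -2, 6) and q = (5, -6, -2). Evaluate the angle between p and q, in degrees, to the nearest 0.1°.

p · q = 1·5 + (-2)·(-6) + 6·(-2) = 5 + 12 - 12 = 5
|p|² = 1 + 4 + 36 = 41,  |p| = √41 ≈ 6.403124
|q|² = 25 + 36 + 4 = 65,  |q| = √65 ≈ 8.062258
cos θ = 5 / (6.403124 · 8.062258) ≈ 0.09685
θ = arccos(0.09685) ≈ 84.4°

84.4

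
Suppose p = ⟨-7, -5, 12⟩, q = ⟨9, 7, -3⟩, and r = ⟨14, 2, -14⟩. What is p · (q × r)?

-736

q × r:
i: 7·(-14) - (-3)·2 = -98 - (-6) = -92
j: (-3)·14 - 9·(-14) = -42 - (-126) = 84
k: 9·2 - 7·14 = 18 - 98 = -80
q × r = (-92, 84, -80)
p · (q × r) = (-7)·(-92) + (-5)·84 + 12·(-80) = 644 - 420 - 960 = -736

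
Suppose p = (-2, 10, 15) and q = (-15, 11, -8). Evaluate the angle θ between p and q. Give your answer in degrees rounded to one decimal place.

86.9

p · q = (-2)·(-15) + 10·11 + 15·(-8) = 30 + 110 - 120 = 20
|p|² = 4 + 100 + 225 = 329,  |p| = √329 ≈ 18.138357
|q|² = 225 + 121 + 64 = 410,  |q| = √410 ≈ 20.248457
cos θ = 20 / (18.138357 · 20.248457) ≈ 0.05446
θ = arccos(0.05446) ≈ 86.9°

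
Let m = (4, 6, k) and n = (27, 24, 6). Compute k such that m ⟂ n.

-42

m · n = 4·27 + 6·24 + k·6 = 252 + 6k
Set equal to 0: 6k = -252, so k = -42.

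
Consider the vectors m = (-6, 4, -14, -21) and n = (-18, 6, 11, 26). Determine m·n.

m · n = (-6)·(-18) + 4·6 + (-14)·11 + (-21)·26 = 108 + 24 - 154 - 546 = -568

-568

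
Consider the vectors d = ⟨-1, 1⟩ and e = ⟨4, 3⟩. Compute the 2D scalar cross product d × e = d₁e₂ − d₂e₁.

(-1)·3 - 1·4 = -3 - 4 = -7

-7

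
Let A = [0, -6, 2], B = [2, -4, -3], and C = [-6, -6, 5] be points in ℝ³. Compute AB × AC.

(6, 24, 12)

AB = (2, 2, -5)
AC = (-6, 0, 3)
i: 2·3 - (-5)·0 = 6 - 0 = 6
j: (-5)·(-6) - 2·3 = 30 - 6 = 24
k: 2·0 - 2·(-6) = 0 - (-12) = 12
AB × AC = (6, 24, 12)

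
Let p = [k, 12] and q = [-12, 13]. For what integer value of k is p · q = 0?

13

p · q = k·(-12) + 12·13 = 156 - 12k
Set equal to 0: -12k = -156, so k = 13.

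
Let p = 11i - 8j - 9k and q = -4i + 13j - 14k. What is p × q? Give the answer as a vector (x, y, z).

i: (-8)·(-14) - (-9)·13 = 112 - (-117) = 229
j: (-9)·(-4) - 11·(-14) = 36 - (-154) = 190
k: 11·13 - (-8)·(-4) = 143 - 32 = 111
p × q = (229, 190, 111)

(229, 190, 111)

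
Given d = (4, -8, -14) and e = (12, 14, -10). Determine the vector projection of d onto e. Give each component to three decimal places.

d · e = 4·12 + (-8)·14 + (-14)·(-10) = 48 - 112 + 140 = 76
|e|² = 144 + 196 + 100 = 440
proj_e d = (76/440) · (12, 14, -10) ≈ (2.073, 2.418, -1.727)

(2.073, 2.418, -1.727)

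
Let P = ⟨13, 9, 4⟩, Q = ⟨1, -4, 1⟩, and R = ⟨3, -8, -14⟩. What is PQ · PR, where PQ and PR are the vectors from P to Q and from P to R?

395

PQ = Q − P = (-12, -13, -3)
PR = R − P = (-10, -17, -18)
PQ · PR = (-12)·(-10) + (-13)·(-17) + (-3)·(-18) = 120 + 221 + 54 = 395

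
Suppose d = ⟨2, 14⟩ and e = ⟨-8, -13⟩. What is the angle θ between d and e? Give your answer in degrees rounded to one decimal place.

d · e = 2·(-8) + 14·(-13) = -16 - 182 = -198
|d|² = 4 + 196 = 200,  |d| = √200 ≈ 14.142136
|e|² = 64 + 169 = 233,  |e| = √233 ≈ 15.264338
cos θ = -198 / (14.142136 · 15.264338) ≈ -0.91722
θ = arccos(-0.91722) ≈ 156.5°

156.5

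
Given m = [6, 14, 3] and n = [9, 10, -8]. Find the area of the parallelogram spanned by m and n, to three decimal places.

i: 14·(-8) - 3·10 = -112 - 30 = -142
j: 3·9 - 6·(-8) = 27 - (-48) = 75
k: 6·10 - 14·9 = 60 - 126 = -66
m × n = (-142, 75, -66)
|m × n| = √((-142)² + 75² + (-66)²) = √30145 ≈ 173.6232

173.623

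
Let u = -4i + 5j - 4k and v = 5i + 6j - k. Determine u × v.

(19, -24, -49)

i: 5·(-1) - (-4)·6 = -5 - (-24) = 19
j: (-4)·5 - (-4)·(-1) = -20 - 4 = -24
k: (-4)·6 - 5·5 = -24 - 25 = -49
u × v = (19, -24, -49)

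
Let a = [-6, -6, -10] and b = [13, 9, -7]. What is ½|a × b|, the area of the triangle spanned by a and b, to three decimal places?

109.069

i: (-6)·(-7) - (-10)·9 = 42 - (-90) = 132
j: (-10)·13 - (-6)·(-7) = -130 - 42 = -172
k: (-6)·9 - (-6)·13 = -54 - (-78) = 24
a × b = (132, -172, 24)
|a × b| = √(132² + (-172)² + 24²) = √47584 ≈ 218.1376
area = ½ · 218.1376 ≈ 109.069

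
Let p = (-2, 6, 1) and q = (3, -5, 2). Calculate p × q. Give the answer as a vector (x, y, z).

(17, 7, -8)

i: 6·2 - 1·(-5) = 12 - (-5) = 17
j: 1·3 - (-2)·2 = 3 - (-4) = 7
k: (-2)·(-5) - 6·3 = 10 - 18 = -8
p × q = (17, 7, -8)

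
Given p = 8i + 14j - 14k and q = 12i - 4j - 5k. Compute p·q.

110

p · q = 8·12 + 14·(-4) + (-14)·(-5) = 96 - 56 + 70 = 110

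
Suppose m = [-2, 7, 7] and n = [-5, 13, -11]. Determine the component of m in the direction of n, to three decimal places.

m · n = (-2)·(-5) + 7·13 + 7·(-11) = 10 + 91 - 77 = 24
|n| = √(25 + 169 + 121) = √315 ≈ 17.7482
comp_n m = 24 / √315 ≈ 1.352

1.352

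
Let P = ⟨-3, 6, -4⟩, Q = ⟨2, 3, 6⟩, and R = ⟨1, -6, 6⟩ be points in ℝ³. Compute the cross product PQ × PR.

(90, -10, -48)

PQ = (5, -3, 10)
PR = (4, -12, 10)
i: (-3)·10 - 10·(-12) = -30 - (-120) = 90
j: 10·4 - 5·10 = 40 - 50 = -10
k: 5·(-12) - (-3)·4 = -60 - (-12) = -48
PQ × PR = (90, -10, -48)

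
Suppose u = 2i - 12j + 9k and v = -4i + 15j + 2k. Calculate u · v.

-170

u · v = 2·(-4) + (-12)·15 + 9·2 = -8 - 180 + 18 = -170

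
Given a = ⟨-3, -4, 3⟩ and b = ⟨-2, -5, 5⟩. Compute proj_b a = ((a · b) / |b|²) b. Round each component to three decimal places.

(-1.519, -3.796, 3.796)

a · b = (-3)·(-2) + (-4)·(-5) + 3·5 = 6 + 20 + 15 = 41
|b|² = 4 + 25 + 25 = 54
proj_b a = (41/54) · (-2, -5, 5) ≈ (-1.519, -3.796, 3.796)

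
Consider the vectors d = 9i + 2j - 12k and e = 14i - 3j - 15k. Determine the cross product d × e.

(-66, -33, -55)

i: 2·(-15) - (-12)·(-3) = -30 - 36 = -66
j: (-12)·14 - 9·(-15) = -168 - (-135) = -33
k: 9·(-3) - 2·14 = -27 - 28 = -55
d × e = (-66, -33, -55)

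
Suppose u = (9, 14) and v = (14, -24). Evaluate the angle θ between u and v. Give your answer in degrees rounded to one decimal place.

u · v = 9·14 + 14·(-24) = 126 - 336 = -210
|u|² = 81 + 196 = 277,  |u| = √277 ≈ 16.643317
|v|² = 196 + 576 = 772,  |v| = √772 ≈ 27.784888
cos θ = -210 / (16.643317 · 27.784888) ≈ -0.45412
θ = arccos(-0.45412) ≈ 117.0°

117.0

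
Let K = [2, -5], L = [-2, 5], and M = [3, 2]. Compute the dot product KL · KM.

KL = L − K = (-4, 10)
KM = M − K = (1, 7)
KL · KM = (-4)·1 + 10·7 = -4 + 70 = 66

66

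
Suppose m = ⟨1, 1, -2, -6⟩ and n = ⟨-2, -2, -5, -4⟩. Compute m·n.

30

m · n = 1·(-2) + 1·(-2) + (-2)·(-5) + (-6)·(-4) = -2 - 2 + 10 + 24 = 30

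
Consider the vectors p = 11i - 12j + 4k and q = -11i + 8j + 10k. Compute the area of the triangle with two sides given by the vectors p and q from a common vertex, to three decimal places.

i: (-12)·10 - 4·8 = -120 - 32 = -152
j: 4·(-11) - 11·10 = -44 - 110 = -154
k: 11·8 - (-12)·(-11) = 88 - 132 = -44
p × q = (-152, -154, -44)
|p × q| = √((-152)² + (-154)² + (-44)²) = √48756 ≈ 220.8076
area = ½ · 220.8076 ≈ 110.404

110.404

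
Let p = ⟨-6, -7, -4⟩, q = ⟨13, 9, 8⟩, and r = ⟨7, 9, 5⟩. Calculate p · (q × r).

q × r:
i: 9·5 - 8·9 = 45 - 72 = -27
j: 8·7 - 13·5 = 56 - 65 = -9
k: 13·9 - 9·7 = 117 - 63 = 54
q × r = (-27, -9, 54)
p · (q × r) = (-6)·(-27) + (-7)·(-9) + (-4)·54 = 162 + 63 - 216 = 9

9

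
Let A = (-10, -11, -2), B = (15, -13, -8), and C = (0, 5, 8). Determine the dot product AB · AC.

AB = B − A = (25, -2, -6)
AC = C − A = (10, 16, 10)
AB · AC = 25·10 + (-2)·16 + (-6)·10 = 250 - 32 - 60 = 158

158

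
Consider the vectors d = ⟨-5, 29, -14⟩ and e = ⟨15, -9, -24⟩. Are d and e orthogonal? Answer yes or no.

yes

d · e = (-5)·15 + 29·(-9) + (-14)·(-24) = -75 - 261 + 336 = 0
Zero, so the vectors are orthogonal.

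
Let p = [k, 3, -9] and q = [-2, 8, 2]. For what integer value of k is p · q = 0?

3

p · q = k·(-2) + 3·8 + (-9)·2 = 6 - 2k
Set equal to 0: -2k = -6, so k = 3.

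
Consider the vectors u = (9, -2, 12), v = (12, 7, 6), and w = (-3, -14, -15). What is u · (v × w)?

v × w:
i: 7·(-15) - 6·(-14) = -105 - (-84) = -21
j: 6·(-3) - 12·(-15) = -18 - (-180) = 162
k: 12·(-14) - 7·(-3) = -168 - (-21) = -147
v × w = (-21, 162, -147)
u · (v × w) = 9·(-21) + (-2)·162 + 12·(-147) = -189 - 324 - 1764 = -2277

-2277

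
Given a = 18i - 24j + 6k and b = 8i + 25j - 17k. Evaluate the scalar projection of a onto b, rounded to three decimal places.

a · b = 18·8 + (-24)·25 + 6·(-17) = 144 - 600 - 102 = -558
|b| = √(64 + 625 + 289) = √978 ≈ 31.2730
comp_b a = -558 / √978 ≈ -17.843

-17.843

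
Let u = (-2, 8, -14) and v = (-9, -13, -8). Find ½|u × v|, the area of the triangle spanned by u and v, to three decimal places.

i: 8·(-8) - (-14)·(-13) = -64 - 182 = -246
j: (-14)·(-9) - (-2)·(-8) = 126 - 16 = 110
k: (-2)·(-13) - 8·(-9) = 26 - (-72) = 98
u × v = (-246, 110, 98)
|u × v| = √((-246)² + 110² + 98²) = √82220 ≈ 286.7403
area = ½ · 286.7403 ≈ 143.370

143.370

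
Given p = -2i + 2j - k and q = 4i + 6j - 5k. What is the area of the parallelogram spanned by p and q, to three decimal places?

24.739

i: 2·(-5) - (-1)·6 = -10 - (-6) = -4
j: (-1)·4 - (-2)·(-5) = -4 - 10 = -14
k: (-2)·6 - 2·4 = -12 - 8 = -20
p × q = (-4, -14, -20)
|p × q| = √((-4)² + (-14)² + (-20)²) = √612 ≈ 24.7386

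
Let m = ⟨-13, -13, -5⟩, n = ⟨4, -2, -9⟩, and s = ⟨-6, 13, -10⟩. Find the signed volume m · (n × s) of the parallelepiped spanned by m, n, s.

n × s:
i: (-2)·(-10) - (-9)·13 = 20 - (-117) = 137
j: (-9)·(-6) - 4·(-10) = 54 - (-40) = 94
k: 4·13 - (-2)·(-6) = 52 - 12 = 40
n × s = (137, 94, 40)
m · (n × s) = (-13)·137 + (-13)·94 + (-5)·40 = -1781 - 1222 - 200 = -3203

-3203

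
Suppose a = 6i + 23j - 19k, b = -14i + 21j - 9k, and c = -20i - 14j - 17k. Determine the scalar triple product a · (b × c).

b × c:
i: 21·(-17) - (-9)·(-14) = -357 - 126 = -483
j: (-9)·(-20) - (-14)·(-17) = 180 - 238 = -58
k: (-14)·(-14) - 21·(-20) = 196 - (-420) = 616
b × c = (-483, -58, 616)
a · (b × c) = 6·(-483) + 23·(-58) + (-19)·616 = -2898 - 1334 - 11704 = -15936

-15936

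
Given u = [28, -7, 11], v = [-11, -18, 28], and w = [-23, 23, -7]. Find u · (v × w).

-16794

v × w:
i: (-18)·(-7) - 28·23 = 126 - 644 = -518
j: 28·(-23) - (-11)·(-7) = -644 - 77 = -721
k: (-11)·23 - (-18)·(-23) = -253 - 414 = -667
v × w = (-518, -721, -667)
u · (v × w) = 28·(-518) + (-7)·(-721) + 11·(-667) = -14504 + 5047 - 7337 = -16794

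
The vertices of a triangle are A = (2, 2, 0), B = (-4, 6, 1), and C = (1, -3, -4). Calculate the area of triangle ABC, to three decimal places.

21.806

AB = (-6, 4, 1),  AC = (-1, -5, -4)
i: 4·(-4) - 1·(-5) = -16 - (-5) = -11
j: 1·(-1) - (-6)·(-4) = -1 - 24 = -25
k: (-6)·(-5) - 4·(-1) = 30 - (-4) = 34
AB × AC = (-11, -25, 34)
|AB × AC| = √1902 ≈ 43.6119
area = ½ · 43.6119 ≈ 21.806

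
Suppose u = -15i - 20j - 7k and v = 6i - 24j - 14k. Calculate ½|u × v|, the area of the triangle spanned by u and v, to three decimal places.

i: (-20)·(-14) - (-7)·(-24) = 280 - 168 = 112
j: (-7)·6 - (-15)·(-14) = -42 - 210 = -252
k: (-15)·(-24) - (-20)·6 = 360 - (-120) = 480
u × v = (112, -252, 480)
|u × v| = √(112² + (-252)² + 480²) = √306448 ≈ 553.5775
area = ½ · 553.5775 ≈ 276.789

276.789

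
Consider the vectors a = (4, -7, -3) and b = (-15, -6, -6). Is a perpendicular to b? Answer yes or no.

a · b = 4·(-15) + (-7)·(-6) + (-3)·(-6) = -60 + 42 + 18 = 0
Zero, so the vectors are orthogonal.

yes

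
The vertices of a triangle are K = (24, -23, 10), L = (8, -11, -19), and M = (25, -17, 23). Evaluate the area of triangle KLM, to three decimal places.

KL = (-16, 12, -29),  KM = (1, 6, 13)
i: 12·13 - (-29)·6 = 156 - (-174) = 330
j: (-29)·1 - (-16)·13 = -29 - (-208) = 179
k: (-16)·6 - 12·1 = -96 - 12 = -108
KL × KM = (330, 179, -108)
|KL × KM| = √152605 ≈ 390.6469
area = ½ · 390.6469 ≈ 195.323

195.323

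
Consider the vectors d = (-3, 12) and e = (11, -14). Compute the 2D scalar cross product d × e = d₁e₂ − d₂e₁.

-90

(-3)·(-14) - 12·11 = 42 - 132 = -90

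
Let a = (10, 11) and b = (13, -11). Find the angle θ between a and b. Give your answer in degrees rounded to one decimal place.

a · b = 10·13 + 11·(-11) = 130 - 121 = 9
|a|² = 100 + 121 = 221,  |a| = √221 ≈ 14.866069
|b|² = 169 + 121 = 290,  |b| = √290 ≈ 17.029386
cos θ = 9 / (14.866069 · 17.029386) ≈ 0.03555
θ = arccos(0.03555) ≈ 88.0°

88.0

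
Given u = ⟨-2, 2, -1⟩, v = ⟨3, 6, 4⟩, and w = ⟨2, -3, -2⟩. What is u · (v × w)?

49

v × w:
i: 6·(-2) - 4·(-3) = -12 - (-12) = 0
j: 4·2 - 3·(-2) = 8 - (-6) = 14
k: 3·(-3) - 6·2 = -9 - 12 = -21
v × w = (0, 14, -21)
u · (v × w) = (-2)·0 + 2·14 + (-1)·(-21) = 0 + 28 + 21 = 49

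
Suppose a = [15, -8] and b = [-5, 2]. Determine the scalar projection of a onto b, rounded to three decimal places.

-16.898

a · b = 15·(-5) + (-8)·2 = -75 - 16 = -91
|b| = √(25 + 4) = √29 ≈ 5.3852
comp_b a = -91 / √29 ≈ -16.898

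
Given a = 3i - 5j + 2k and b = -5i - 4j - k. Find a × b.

i: (-5)·(-1) - 2·(-4) = 5 - (-8) = 13
j: 2·(-5) - 3·(-1) = -10 - (-3) = -7
k: 3·(-4) - (-5)·(-5) = -12 - 25 = -37
a × b = (13, -7, -37)

(13, -7, -37)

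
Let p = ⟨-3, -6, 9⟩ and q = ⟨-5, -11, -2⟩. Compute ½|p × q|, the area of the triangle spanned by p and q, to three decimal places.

61.096

i: (-6)·(-2) - 9·(-11) = 12 - (-99) = 111
j: 9·(-5) - (-3)·(-2) = -45 - 6 = -51
k: (-3)·(-11) - (-6)·(-5) = 33 - 30 = 3
p × q = (111, -51, 3)
|p × q| = √(111² + (-51)² + 3²) = √14931 ≈ 122.1925
area = ½ · 122.1925 ≈ 61.096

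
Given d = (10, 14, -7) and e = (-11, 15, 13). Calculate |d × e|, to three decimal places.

421.419

i: 14·13 - (-7)·15 = 182 - (-105) = 287
j: (-7)·(-11) - 10·13 = 77 - 130 = -53
k: 10·15 - 14·(-11) = 150 - (-154) = 304
d × e = (287, -53, 304)
|d × e| = √(287² + (-53)² + 304²) = √177594 ≈ 421.4190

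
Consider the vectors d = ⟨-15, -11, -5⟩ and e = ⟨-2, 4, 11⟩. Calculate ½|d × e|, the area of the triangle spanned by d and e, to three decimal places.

i: (-11)·11 - (-5)·4 = -121 - (-20) = -101
j: (-5)·(-2) - (-15)·11 = 10 - (-165) = 175
k: (-15)·4 - (-11)·(-2) = -60 - 22 = -82
d × e = (-101, 175, -82)
|d × e| = √((-101)² + 175² + (-82)²) = √47550 ≈ 218.0596
area = ½ · 218.0596 ≈ 109.030

109.030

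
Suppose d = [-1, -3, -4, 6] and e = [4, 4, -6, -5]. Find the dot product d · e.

-22

d · e = (-1)·4 + (-3)·4 + (-4)·(-6) + 6·(-5) = -4 - 12 + 24 - 30 = -22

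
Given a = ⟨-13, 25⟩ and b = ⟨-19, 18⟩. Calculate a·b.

697

a · b = (-13)·(-19) + 25·18 = 247 + 450 = 697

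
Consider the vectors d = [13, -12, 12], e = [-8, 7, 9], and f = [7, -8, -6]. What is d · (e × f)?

e × f:
i: 7·(-6) - 9·(-8) = -42 - (-72) = 30
j: 9·7 - (-8)·(-6) = 63 - 48 = 15
k: (-8)·(-8) - 7·7 = 64 - 49 = 15
e × f = (30, 15, 15)
d · (e × f) = 13·30 + (-12)·15 + 12·15 = 390 - 180 + 180 = 390

390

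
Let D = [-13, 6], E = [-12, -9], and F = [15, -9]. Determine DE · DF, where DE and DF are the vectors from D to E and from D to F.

253

DE = E − D = (1, -15)
DF = F − D = (28, -15)
DE · DF = 1·28 + (-15)·(-15) = 28 + 225 = 253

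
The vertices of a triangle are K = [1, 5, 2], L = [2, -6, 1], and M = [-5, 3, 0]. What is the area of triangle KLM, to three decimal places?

35.665

KL = (1, -11, -1),  KM = (-6, -2, -2)
i: (-11)·(-2) - (-1)·(-2) = 22 - 2 = 20
j: (-1)·(-6) - 1·(-2) = 6 - (-2) = 8
k: 1·(-2) - (-11)·(-6) = -2 - 66 = -68
KL × KM = (20, 8, -68)
|KL × KM| = √5088 ≈ 71.3302
area = ½ · 71.3302 ≈ 35.665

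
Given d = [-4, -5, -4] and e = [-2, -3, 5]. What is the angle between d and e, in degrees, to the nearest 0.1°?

d · e = (-4)·(-2) + (-5)·(-3) + (-4)·5 = 8 + 15 - 20 = 3
|d|² = 16 + 25 + 16 = 57,  |d| = √57 ≈ 7.549834
|e|² = 4 + 9 + 25 = 38,  |e| = √38 ≈ 6.164414
cos θ = 3 / (7.549834 · 6.164414) ≈ 0.06446
θ = arccos(0.06446) ≈ 86.3°

86.3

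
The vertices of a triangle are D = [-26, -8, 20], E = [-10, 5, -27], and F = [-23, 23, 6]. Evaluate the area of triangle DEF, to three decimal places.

DE = (16, 13, -47),  DF = (3, 31, -14)
i: 13·(-14) - (-47)·31 = -182 - (-1457) = 1275
j: (-47)·3 - 16·(-14) = -141 - (-224) = 83
k: 16·31 - 13·3 = 496 - 39 = 457
DE × DF = (1275, 83, 457)
|DE × DF| = √1841363 ≈ 1356.9683
area = ½ · 1356.9683 ≈ 678.484

678.484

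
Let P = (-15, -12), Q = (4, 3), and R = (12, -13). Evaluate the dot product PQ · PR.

PQ = Q − P = (19, 15)
PR = R − P = (27, -1)
PQ · PR = 19·27 + 15·(-1) = 513 - 15 = 498

498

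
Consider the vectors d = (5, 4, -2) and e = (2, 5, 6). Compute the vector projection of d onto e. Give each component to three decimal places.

d · e = 5·2 + 4·5 + (-2)·6 = 10 + 20 - 12 = 18
|e|² = 4 + 25 + 36 = 65
proj_e d = (18/65) · (2, 5, 6) ≈ (0.554, 1.385, 1.662)

(0.554, 1.385, 1.662)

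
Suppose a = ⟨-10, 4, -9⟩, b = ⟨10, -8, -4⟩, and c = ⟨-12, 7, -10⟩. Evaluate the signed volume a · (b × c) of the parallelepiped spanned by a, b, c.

b × c:
i: (-8)·(-10) - (-4)·7 = 80 - (-28) = 108
j: (-4)·(-12) - 10·(-10) = 48 - (-100) = 148
k: 10·7 - (-8)·(-12) = 70 - 96 = -26
b × c = (108, 148, -26)
a · (b × c) = (-10)·108 + 4·148 + (-9)·(-26) = -1080 + 592 + 234 = -254

-254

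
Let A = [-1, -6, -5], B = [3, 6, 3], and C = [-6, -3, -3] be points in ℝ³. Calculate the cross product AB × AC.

AB = (4, 12, 8)
AC = (-5, 3, 2)
i: 12·2 - 8·3 = 24 - 24 = 0
j: 8·(-5) - 4·2 = -40 - 8 = -48
k: 4·3 - 12·(-5) = 12 - (-60) = 72
AB × AC = (0, -48, 72)

(0, -48, 72)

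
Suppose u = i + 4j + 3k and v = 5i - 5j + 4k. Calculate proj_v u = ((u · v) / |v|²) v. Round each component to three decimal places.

(-0.227, 0.227, -0.182)

u · v = 1·5 + 4·(-5) + 3·4 = 5 - 20 + 12 = -3
|v|² = 25 + 25 + 16 = 66
proj_v u = (-3/66) · (5, -5, 4) ≈ (-0.227, 0.227, -0.182)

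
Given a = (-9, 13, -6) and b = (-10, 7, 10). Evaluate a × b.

(172, 150, 67)

i: 13·10 - (-6)·7 = 130 - (-42) = 172
j: (-6)·(-10) - (-9)·10 = 60 - (-90) = 150
k: (-9)·7 - 13·(-10) = -63 - (-130) = 67
a × b = (172, 150, 67)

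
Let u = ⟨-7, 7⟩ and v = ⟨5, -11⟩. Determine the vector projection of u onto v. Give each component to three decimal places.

(-3.836, 8.438)

u · v = (-7)·5 + 7·(-11) = -35 - 77 = -112
|v|² = 25 + 121 = 146
proj_v u = (-112/146) · (5, -11) ≈ (-3.836, 8.438)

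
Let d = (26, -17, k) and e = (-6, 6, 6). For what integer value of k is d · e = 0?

43

d · e = 26·(-6) + (-17)·6 + k·6 = -258 + 6k
Set equal to 0: 6k = 258, so k = 43.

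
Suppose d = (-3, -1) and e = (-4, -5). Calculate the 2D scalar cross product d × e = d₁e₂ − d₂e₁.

(-3)·(-5) - (-1)·(-4) = 15 - 4 = 11

11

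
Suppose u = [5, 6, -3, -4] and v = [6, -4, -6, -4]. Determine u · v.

u · v = 5·6 + 6·(-4) + (-3)·(-6) + (-4)·(-4) = 30 - 24 + 18 + 16 = 40

40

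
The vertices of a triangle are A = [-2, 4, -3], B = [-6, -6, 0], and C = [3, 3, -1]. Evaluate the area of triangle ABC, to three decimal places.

30.553

AB = (-4, -10, 3),  AC = (5, -1, 2)
i: (-10)·2 - 3·(-1) = -20 - (-3) = -17
j: 3·5 - (-4)·2 = 15 - (-8) = 23
k: (-4)·(-1) - (-10)·5 = 4 - (-50) = 54
AB × AC = (-17, 23, 54)
|AB × AC| = √3734 ≈ 61.1065
area = ½ · 61.1065 ≈ 30.553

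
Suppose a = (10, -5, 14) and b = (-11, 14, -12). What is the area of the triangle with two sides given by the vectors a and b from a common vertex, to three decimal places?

i: (-5)·(-12) - 14·14 = 60 - 196 = -136
j: 14·(-11) - 10·(-12) = -154 - (-120) = -34
k: 10·14 - (-5)·(-11) = 140 - 55 = 85
a × b = (-136, -34, 85)
|a × b| = √((-136)² + (-34)² + 85²) = √26877 ≈ 163.9421
area = ½ · 163.9421 ≈ 81.971

81.971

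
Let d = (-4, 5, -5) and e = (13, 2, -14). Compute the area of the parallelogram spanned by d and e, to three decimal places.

153.525

i: 5·(-14) - (-5)·2 = -70 - (-10) = -60
j: (-5)·13 - (-4)·(-14) = -65 - 56 = -121
k: (-4)·2 - 5·13 = -8 - 65 = -73
d × e = (-60, -121, -73)
|d × e| = √((-60)² + (-121)² + (-73)²) = √23570 ≈ 153.5252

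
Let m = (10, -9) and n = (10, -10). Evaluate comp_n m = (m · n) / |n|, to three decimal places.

m · n = 10·10 + (-9)·(-10) = 100 + 90 = 190
|n| = √(100 + 100) = √200 ≈ 14.1421
comp_n m = 190 / √200 ≈ 13.435

13.435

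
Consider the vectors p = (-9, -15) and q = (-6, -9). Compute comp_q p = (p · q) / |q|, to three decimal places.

p · q = (-9)·(-6) + (-15)·(-9) = 54 + 135 = 189
|q| = √(36 + 81) = √117 ≈ 10.8167
comp_q p = 189 / √117 ≈ 17.473

17.473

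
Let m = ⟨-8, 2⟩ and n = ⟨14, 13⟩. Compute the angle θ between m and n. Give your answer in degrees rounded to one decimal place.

m · n = (-8)·14 + 2·13 = -112 + 26 = -86
|m|² = 64 + 4 = 68,  |m| = √68 ≈ 8.246211
|n|² = 196 + 169 = 365,  |n| = √365 ≈ 19.104973
cos θ = -86 / (8.246211 · 19.104973) ≈ -0.54588
θ = arccos(-0.54588) ≈ 123.1°

123.1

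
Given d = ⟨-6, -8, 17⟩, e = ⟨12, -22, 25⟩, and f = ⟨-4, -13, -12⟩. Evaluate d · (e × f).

e × f:
i: (-22)·(-12) - 25·(-13) = 264 - (-325) = 589
j: 25·(-4) - 12·(-12) = -100 - (-144) = 44
k: 12·(-13) - (-22)·(-4) = -156 - 88 = -244
e × f = (589, 44, -244)
d · (e × f) = (-6)·589 + (-8)·44 + 17·(-244) = -3534 - 352 - 4148 = -8034

-8034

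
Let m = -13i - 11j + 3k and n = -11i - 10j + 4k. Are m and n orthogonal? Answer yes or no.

m · n = (-13)·(-11) + (-11)·(-10) + 3·4 = 143 + 110 + 12 = 265
Nonzero, so the vectors are not orthogonal.

no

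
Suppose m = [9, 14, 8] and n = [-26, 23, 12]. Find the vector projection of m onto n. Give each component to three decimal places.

(-3.546, 3.137, 1.637)

m · n = 9·(-26) + 14·23 + 8·12 = -234 + 322 + 96 = 184
|n|² = 676 + 529 + 144 = 1349
proj_n m = (184/1349) · (-26, 23, 12) ≈ (-3.546, 3.137, 1.637)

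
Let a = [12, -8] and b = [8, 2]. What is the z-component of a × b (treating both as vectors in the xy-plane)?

88

12·2 - (-8)·8 = 24 - (-64) = 88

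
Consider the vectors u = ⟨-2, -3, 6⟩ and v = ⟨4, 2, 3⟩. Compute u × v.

(-21, 30, 8)

i: (-3)·3 - 6·2 = -9 - 12 = -21
j: 6·4 - (-2)·3 = 24 - (-6) = 30
k: (-2)·2 - (-3)·4 = -4 - (-12) = 8
u × v = (-21, 30, 8)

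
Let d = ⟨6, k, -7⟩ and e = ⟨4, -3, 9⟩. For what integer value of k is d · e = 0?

d · e = 6·4 + k·(-3) + (-7)·9 = -39 - 3k
Set equal to 0: -3k = 39, so k = -13.

-13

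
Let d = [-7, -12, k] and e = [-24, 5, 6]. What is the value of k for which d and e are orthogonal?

d · e = (-7)·(-24) + (-12)·5 + k·6 = 108 + 6k
Set equal to 0: 6k = -108, so k = -18.

-18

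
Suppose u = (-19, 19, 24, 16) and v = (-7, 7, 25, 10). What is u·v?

1026

u · v = (-19)·(-7) + 19·7 + 24·25 + 16·10 = 133 + 133 + 600 + 160 = 1026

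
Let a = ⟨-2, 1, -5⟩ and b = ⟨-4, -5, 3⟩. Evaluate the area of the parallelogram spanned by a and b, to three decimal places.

36.824

i: 1·3 - (-5)·(-5) = 3 - 25 = -22
j: (-5)·(-4) - (-2)·3 = 20 - (-6) = 26
k: (-2)·(-5) - 1·(-4) = 10 - (-4) = 14
a × b = (-22, 26, 14)
|a × b| = √((-22)² + 26² + 14²) = √1356 ≈ 36.8239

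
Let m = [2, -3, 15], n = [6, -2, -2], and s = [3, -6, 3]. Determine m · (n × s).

n × s:
i: (-2)·3 - (-2)·(-6) = -6 - 12 = -18
j: (-2)·3 - 6·3 = -6 - 18 = -24
k: 6·(-6) - (-2)·3 = -36 - (-6) = -30
n × s = (-18, -24, -30)
m · (n × s) = 2·(-18) + (-3)·(-24) + 15·(-30) = -36 + 72 - 450 = -414

-414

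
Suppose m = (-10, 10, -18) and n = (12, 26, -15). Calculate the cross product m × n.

i: 10·(-15) - (-18)·26 = -150 - (-468) = 318
j: (-18)·12 - (-10)·(-15) = -216 - 150 = -366
k: (-10)·26 - 10·12 = -260 - 120 = -380
m × n = (318, -366, -380)

(318, -366, -380)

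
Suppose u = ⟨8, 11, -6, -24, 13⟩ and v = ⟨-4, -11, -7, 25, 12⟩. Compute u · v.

u · v = 8·(-4) + 11·(-11) + (-6)·(-7) + (-24)·25 + 13·12 = -32 - 121 + 42 - 600 + 156 = -555

-555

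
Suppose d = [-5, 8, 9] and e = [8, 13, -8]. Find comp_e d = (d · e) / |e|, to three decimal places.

d · e = (-5)·8 + 8·13 + 9·(-8) = -40 + 104 - 72 = -8
|e| = √(64 + 169 + 64) = √297 ≈ 17.2337
comp_e d = -8 / √297 ≈ -0.464

-0.464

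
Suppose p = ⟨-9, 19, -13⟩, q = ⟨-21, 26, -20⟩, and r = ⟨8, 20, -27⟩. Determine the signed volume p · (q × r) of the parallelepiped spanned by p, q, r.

q × r:
i: 26·(-27) - (-20)·20 = -702 - (-400) = -302
j: (-20)·8 - (-21)·(-27) = -160 - 567 = -727
k: (-21)·20 - 26·8 = -420 - 208 = -628
q × r = (-302, -727, -628)
p · (q × r) = (-9)·(-302) + 19·(-727) + (-13)·(-628) = 2718 - 13813 + 8164 = -2931

-2931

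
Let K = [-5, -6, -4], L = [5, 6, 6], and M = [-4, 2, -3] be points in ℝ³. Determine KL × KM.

(-68, 0, 68)

KL = (10, 12, 10)
KM = (1, 8, 1)
i: 12·1 - 10·8 = 12 - 80 = -68
j: 10·1 - 10·1 = 10 - 10 = 0
k: 10·8 - 12·1 = 80 - 12 = 68
KL × KM = (-68, 0, 68)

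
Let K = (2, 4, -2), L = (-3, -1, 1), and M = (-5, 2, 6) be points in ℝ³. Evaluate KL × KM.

(-34, 19, -25)

KL = (-5, -5, 3)
KM = (-7, -2, 8)
i: (-5)·8 - 3·(-2) = -40 - (-6) = -34
j: 3·(-7) - (-5)·8 = -21 - (-40) = 19
k: (-5)·(-2) - (-5)·(-7) = 10 - 35 = -25
KL × KM = (-34, 19, -25)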